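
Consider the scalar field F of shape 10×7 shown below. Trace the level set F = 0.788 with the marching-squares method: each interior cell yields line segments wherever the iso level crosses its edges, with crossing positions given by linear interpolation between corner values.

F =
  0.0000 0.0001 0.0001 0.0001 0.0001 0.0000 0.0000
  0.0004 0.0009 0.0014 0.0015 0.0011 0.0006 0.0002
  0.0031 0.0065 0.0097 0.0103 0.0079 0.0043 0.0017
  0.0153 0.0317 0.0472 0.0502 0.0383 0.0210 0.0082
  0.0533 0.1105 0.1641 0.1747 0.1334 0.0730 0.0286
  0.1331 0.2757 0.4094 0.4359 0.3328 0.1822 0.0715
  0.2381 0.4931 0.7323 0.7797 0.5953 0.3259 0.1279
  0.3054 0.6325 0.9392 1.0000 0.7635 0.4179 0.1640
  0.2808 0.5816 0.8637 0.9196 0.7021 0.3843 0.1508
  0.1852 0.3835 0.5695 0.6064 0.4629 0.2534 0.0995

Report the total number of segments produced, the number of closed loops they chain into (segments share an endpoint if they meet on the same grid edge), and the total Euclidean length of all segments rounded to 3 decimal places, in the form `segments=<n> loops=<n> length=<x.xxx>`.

cell (6,1): code 0100 → (6.269,2.000)–(7.000,1.507)
cell (6,2): code 1100 → (6.038,3.000)–(6.269,2.000)
cell (6,3): code 1000 → (7.000,3.896)–(6.038,3.000)
cell (7,1): code 0110 → (7.000,1.507)–(8.000,1.732)
cell (7,3): code 1001 → (8.000,3.605)–(7.000,3.896)
cell (8,1): code 0010 → (8.000,1.732)–(8.257,2.000)
cell (8,2): code 0011 → (8.257,2.000)–(8.420,3.000)
cell (8,3): code 0001 → (8.420,3.000)–(8.000,3.605)
total: 8 segments, chained into 1 closed loop(s), length Σ = 7.411224

segments=8 loops=1 length=7.411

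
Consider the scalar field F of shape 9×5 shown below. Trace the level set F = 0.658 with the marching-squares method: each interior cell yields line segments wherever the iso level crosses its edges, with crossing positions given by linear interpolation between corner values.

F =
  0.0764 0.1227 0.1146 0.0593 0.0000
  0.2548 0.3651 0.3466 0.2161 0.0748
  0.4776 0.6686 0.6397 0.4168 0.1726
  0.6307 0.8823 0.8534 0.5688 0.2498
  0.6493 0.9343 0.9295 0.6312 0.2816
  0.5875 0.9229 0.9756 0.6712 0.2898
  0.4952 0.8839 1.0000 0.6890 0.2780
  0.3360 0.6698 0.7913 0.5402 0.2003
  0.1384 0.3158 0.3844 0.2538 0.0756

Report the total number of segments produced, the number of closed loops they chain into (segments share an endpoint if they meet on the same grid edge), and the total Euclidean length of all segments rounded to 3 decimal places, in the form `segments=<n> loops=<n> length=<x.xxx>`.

cell (1,0): code 0100 → (1.965,1.000)–(2.000,0.945)
cell (1,1): code 1000 → (2.000,1.367)–(1.965,1.000)
cell (2,0): code 0110 → (2.000,0.945)–(3.000,0.109)
cell (2,1): code 1101 → (2.086,2.000)–(2.000,1.367)
cell (2,2): code 1000 → (3.000,2.687)–(2.086,2.000)
cell (3,0): code 0110 → (3.000,0.109)–(4.000,0.031)
cell (3,2): code 1001 → (4.000,2.910)–(3.000,2.687)
cell (4,0): code 0110 → (4.000,0.031)–(5.000,0.210)
cell (4,2): code 1101 → (4.670,3.000)–(4.000,2.910)
cell (4,3): code 1000 → (5.000,3.035)–(4.670,3.000)
cell (5,0): code 0110 → (5.000,0.210)–(6.000,0.419)
cell (5,3): code 1001 → (6.000,3.075)–(5.000,3.035)
cell (6,0): code 0110 → (6.000,0.419)–(7.000,0.965)
cell (6,2): code 1011 → (7.000,2.531)–(6.208,3.000)
cell (6,3): code 0001 → (6.208,3.000)–(6.000,3.075)
cell (7,0): code 0010 → (7.000,0.965)–(7.033,1.000)
cell (7,1): code 0011 → (7.033,1.000)–(7.328,2.000)
cell (7,2): code 0001 → (7.328,2.000)–(7.000,2.531)
total: 18 segments, chained into 1 closed loop(s), length Σ = 13.589613

segments=18 loops=1 length=13.590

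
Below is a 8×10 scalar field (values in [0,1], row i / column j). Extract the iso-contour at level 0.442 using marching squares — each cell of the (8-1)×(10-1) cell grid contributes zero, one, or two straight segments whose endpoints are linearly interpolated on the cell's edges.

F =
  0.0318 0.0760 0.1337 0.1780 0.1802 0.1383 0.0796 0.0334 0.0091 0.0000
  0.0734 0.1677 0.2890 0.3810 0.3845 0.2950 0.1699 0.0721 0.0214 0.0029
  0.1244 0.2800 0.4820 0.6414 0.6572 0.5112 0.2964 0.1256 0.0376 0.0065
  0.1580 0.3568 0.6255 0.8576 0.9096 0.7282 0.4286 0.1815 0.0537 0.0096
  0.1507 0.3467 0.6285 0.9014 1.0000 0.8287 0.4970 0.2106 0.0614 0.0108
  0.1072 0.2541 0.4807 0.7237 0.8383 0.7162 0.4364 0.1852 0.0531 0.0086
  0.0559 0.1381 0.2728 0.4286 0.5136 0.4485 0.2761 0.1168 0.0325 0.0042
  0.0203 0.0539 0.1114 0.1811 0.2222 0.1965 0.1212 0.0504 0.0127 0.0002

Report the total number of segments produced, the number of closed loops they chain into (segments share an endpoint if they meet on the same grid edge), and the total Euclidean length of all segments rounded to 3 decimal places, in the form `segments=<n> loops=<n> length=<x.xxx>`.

cell (1,1): code 0100 → (1.793,2.000)–(2.000,1.802)
cell (1,2): code 1100 → (1.234,3.000)–(1.793,2.000)
cell (1,3): code 1100 → (1.211,4.000)–(1.234,3.000)
cell (1,4): code 1100 → (1.680,5.000)–(1.211,4.000)
cell (1,5): code 1000 → (2.000,5.322)–(1.680,5.000)
cell (2,1): code 0110 → (2.000,1.802)–(3.000,1.317)
cell (2,5): code 1001 → (3.000,5.955)–(2.000,5.322)
cell (3,1): code 0110 → (3.000,1.317)–(4.000,1.338)
cell (3,5): code 1101 → (3.196,6.000)–(3.000,5.955)
cell (3,6): code 1000 → (4.000,6.192)–(3.196,6.000)
cell (4,1): code 0110 → (4.000,1.338)–(5.000,1.829)
cell (4,5): code 1011 → (5.000,5.980)–(4.908,6.000)
cell (4,6): code 0001 → (4.908,6.000)–(4.000,6.192)
cell (5,1): code 0010 → (5.000,1.829)–(5.186,2.000)
cell (5,2): code 0011 → (5.186,2.000)–(5.955,3.000)
cell (5,3): code 0111 → (5.955,3.000)–(6.000,3.158)
cell (5,5): code 1001 → (6.000,5.038)–(5.000,5.980)
cell (6,3): code 0010 → (6.000,3.158)–(6.246,4.000)
cell (6,4): code 0011 → (6.246,4.000)–(6.026,5.000)
cell (6,5): code 0001 → (6.026,5.000)–(6.000,5.038)
total: 20 segments, chained into 1 closed loop(s), length Σ = 15.448959

segments=20 loops=1 length=15.449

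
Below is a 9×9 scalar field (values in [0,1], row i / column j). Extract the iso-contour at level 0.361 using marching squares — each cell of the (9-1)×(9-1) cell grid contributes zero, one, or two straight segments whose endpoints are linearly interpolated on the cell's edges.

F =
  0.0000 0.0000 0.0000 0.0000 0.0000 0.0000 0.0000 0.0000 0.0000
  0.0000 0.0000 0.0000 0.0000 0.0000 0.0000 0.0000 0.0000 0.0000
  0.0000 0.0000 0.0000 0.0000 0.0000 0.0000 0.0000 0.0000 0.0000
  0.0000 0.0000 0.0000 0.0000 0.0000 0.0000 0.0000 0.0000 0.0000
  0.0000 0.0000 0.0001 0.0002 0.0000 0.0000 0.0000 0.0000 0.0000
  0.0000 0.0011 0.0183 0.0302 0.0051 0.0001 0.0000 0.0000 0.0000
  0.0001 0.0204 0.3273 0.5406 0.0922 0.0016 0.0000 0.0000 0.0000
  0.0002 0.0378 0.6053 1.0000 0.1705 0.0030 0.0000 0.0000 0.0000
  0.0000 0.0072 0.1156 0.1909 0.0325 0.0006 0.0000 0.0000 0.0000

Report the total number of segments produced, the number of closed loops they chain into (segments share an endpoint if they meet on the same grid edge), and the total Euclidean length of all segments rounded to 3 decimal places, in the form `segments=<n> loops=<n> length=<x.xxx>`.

segments=8 loops=1 length=6.493

cell (5,2): code 0100 → (5.648,3.000)–(6.000,2.158)
cell (5,3): code 1000 → (6.000,3.401)–(5.648,3.000)
cell (6,1): code 0100 → (6.121,2.000)–(7.000,1.570)
cell (6,2): code 1110 → (6.000,2.158)–(6.121,2.000)
cell (6,3): code 1001 → (7.000,3.770)–(6.000,3.401)
cell (7,1): code 0010 → (7.000,1.570)–(7.499,2.000)
cell (7,2): code 0011 → (7.499,2.000)–(7.790,3.000)
cell (7,3): code 0001 → (7.790,3.000)–(7.000,3.770)
total: 8 segments, chained into 1 closed loop(s), length Σ = 6.493242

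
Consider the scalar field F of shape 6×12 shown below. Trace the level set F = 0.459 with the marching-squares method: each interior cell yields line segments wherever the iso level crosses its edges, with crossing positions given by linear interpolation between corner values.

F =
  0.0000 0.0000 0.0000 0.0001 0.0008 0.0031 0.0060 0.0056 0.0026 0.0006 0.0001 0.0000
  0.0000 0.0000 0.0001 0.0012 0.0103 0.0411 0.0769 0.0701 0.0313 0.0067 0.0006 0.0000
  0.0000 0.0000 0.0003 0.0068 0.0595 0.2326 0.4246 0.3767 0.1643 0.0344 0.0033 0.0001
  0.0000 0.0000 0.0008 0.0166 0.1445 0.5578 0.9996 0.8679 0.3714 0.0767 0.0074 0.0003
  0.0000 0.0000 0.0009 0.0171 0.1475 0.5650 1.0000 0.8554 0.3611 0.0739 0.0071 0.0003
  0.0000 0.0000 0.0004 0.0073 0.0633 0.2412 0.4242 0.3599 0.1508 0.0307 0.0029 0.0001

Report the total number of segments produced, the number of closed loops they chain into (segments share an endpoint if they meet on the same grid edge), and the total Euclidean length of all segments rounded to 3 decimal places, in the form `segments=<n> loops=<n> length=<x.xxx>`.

segments=10 loops=1 length=9.478

cell (2,4): code 0100 → (2.696,5.000)–(3.000,4.761)
cell (2,5): code 1100 → (2.060,6.000)–(2.696,5.000)
cell (2,6): code 1100 → (2.168,7.000)–(2.060,6.000)
cell (2,7): code 1000 → (3.000,7.824)–(2.168,7.000)
cell (3,4): code 0110 → (3.000,4.761)–(4.000,4.746)
cell (3,7): code 1001 → (4.000,7.802)–(3.000,7.824)
cell (4,4): code 0010 → (4.000,4.746)–(4.327,5.000)
cell (4,5): code 0011 → (4.327,5.000)–(4.940,6.000)
cell (4,6): code 0011 → (4.940,6.000)–(4.800,7.000)
cell (4,7): code 0001 → (4.800,7.000)–(4.000,7.802)
total: 10 segments, chained into 1 closed loop(s), length Σ = 9.478250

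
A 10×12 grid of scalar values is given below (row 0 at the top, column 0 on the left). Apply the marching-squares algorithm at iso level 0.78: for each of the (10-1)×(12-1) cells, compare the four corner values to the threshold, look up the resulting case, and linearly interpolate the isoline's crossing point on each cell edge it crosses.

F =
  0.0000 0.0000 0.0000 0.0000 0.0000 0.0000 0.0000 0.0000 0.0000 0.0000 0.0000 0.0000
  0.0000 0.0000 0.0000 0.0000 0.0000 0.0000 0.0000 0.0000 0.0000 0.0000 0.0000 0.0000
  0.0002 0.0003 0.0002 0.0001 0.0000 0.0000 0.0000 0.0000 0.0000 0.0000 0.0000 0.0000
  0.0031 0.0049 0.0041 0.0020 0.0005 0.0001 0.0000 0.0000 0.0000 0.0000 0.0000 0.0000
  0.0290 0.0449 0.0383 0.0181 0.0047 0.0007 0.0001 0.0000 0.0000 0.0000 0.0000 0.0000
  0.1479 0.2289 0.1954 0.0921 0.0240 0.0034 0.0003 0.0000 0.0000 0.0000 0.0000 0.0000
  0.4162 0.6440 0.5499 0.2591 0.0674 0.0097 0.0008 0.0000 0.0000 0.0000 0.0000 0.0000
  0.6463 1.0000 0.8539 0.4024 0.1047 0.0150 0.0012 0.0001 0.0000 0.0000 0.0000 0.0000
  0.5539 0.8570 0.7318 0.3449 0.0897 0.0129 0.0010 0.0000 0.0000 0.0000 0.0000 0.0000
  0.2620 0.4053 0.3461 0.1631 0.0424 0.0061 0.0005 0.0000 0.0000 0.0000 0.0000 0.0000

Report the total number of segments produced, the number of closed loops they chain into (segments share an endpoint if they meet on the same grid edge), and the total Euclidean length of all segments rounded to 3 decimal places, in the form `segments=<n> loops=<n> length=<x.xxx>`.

segments=8 loops=1 length=5.426

cell (6,0): code 0100 → (6.382,1.000)–(7.000,0.378)
cell (6,1): code 1100 → (6.757,2.000)–(6.382,1.000)
cell (6,2): code 1000 → (7.000,2.164)–(6.757,2.000)
cell (7,0): code 0110 → (7.000,0.378)–(8.000,0.746)
cell (7,1): code 1011 → (8.000,1.615)–(7.605,2.000)
cell (7,2): code 0001 → (7.605,2.000)–(7.000,2.164)
cell (8,0): code 0010 → (8.000,0.746)–(8.170,1.000)
cell (8,1): code 0001 → (8.170,1.000)–(8.000,1.615)
total: 8 segments, chained into 1 closed loop(s), length Σ = 5.425891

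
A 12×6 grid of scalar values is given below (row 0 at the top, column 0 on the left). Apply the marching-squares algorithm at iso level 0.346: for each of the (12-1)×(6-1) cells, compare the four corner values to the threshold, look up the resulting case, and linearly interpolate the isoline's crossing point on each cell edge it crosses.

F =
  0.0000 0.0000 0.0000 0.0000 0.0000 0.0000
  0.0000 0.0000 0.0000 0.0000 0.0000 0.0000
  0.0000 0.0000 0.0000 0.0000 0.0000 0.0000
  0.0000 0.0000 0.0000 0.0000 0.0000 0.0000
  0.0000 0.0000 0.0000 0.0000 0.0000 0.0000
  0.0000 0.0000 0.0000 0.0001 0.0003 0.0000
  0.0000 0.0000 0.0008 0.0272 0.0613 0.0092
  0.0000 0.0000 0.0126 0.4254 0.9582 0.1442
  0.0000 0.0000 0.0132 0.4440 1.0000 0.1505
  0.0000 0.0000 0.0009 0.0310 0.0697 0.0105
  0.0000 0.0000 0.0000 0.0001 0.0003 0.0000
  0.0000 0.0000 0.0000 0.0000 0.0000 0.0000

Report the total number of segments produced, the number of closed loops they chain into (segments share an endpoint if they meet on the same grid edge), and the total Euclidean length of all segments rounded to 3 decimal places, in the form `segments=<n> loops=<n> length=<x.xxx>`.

cell (6,2): code 0100 → (6.801,3.000)–(7.000,2.808)
cell (6,3): code 1100 → (6.317,4.000)–(6.801,3.000)
cell (6,4): code 1000 → (7.000,4.752)–(6.317,4.000)
cell (7,2): code 0110 → (7.000,2.808)–(8.000,2.773)
cell (7,4): code 1001 → (8.000,4.770)–(7.000,4.752)
cell (8,2): code 0010 → (8.000,2.773)–(8.237,3.000)
cell (8,3): code 0011 → (8.237,3.000)–(8.703,4.000)
cell (8,4): code 0001 → (8.703,4.000)–(8.000,4.770)
total: 8 segments, chained into 1 closed loop(s), length Σ = 6.878472

segments=8 loops=1 length=6.878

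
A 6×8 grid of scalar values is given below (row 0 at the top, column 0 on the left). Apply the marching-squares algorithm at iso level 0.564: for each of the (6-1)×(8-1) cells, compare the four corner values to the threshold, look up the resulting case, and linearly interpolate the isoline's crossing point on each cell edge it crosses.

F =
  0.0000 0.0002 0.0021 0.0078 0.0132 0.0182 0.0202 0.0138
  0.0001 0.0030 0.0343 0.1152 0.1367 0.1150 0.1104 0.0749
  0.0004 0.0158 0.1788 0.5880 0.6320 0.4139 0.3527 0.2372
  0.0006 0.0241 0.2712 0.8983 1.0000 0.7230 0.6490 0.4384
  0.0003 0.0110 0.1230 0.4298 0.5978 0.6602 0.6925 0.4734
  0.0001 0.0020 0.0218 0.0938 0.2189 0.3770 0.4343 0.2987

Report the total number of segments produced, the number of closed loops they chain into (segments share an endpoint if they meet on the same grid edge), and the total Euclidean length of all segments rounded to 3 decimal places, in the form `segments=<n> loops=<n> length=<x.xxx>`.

cell (1,2): code 0100 → (1.949,3.000)–(2.000,2.941)
cell (1,3): code 1100 → (1.863,4.000)–(1.949,3.000)
cell (1,4): code 1000 → (2.000,4.312)–(1.863,4.000)
cell (2,2): code 0110 → (2.000,2.941)–(3.000,2.467)
cell (2,4): code 1101 → (2.486,5.000)–(2.000,4.312)
cell (2,5): code 1100 → (2.713,6.000)–(2.486,5.000)
cell (2,6): code 1000 → (3.000,6.404)–(2.713,6.000)
cell (3,2): code 0010 → (3.000,2.467)–(3.714,3.000)
cell (3,3): code 0111 → (3.714,3.000)–(4.000,3.799)
cell (3,6): code 1001 → (4.000,6.586)–(3.000,6.404)
cell (4,3): code 0010 → (4.000,3.799)–(4.089,4.000)
cell (4,4): code 0011 → (4.089,4.000)–(4.340,5.000)
cell (4,5): code 0011 → (4.340,5.000)–(4.498,6.000)
cell (4,6): code 0001 → (4.498,6.000)–(4.000,6.586)
total: 14 segments, chained into 1 closed loop(s), length Σ = 10.680299

segments=14 loops=1 length=10.680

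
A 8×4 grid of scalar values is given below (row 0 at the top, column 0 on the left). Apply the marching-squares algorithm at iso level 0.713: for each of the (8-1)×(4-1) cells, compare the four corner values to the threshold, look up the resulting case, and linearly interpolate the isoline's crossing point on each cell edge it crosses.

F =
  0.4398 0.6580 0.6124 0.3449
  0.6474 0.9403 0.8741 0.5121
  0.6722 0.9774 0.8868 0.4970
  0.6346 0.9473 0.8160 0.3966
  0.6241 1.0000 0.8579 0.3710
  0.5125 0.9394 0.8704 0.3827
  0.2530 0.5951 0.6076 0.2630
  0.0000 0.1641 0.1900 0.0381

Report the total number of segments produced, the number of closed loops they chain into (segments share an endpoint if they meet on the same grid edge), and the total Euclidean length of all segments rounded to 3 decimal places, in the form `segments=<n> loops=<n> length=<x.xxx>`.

cell (0,0): code 0100 → (0.195,1.000)–(1.000,0.224)
cell (0,1): code 1100 → (0.384,2.000)–(0.195,1.000)
cell (0,2): code 1000 → (1.000,2.445)–(0.384,2.000)
cell (1,0): code 0110 → (1.000,0.224)–(2.000,0.134)
cell (1,2): code 1001 → (2.000,2.446)–(1.000,2.445)
cell (2,0): code 0110 → (2.000,0.134)–(3.000,0.251)
cell (2,2): code 1001 → (3.000,2.246)–(2.000,2.446)
cell (3,0): code 0110 → (3.000,0.251)–(4.000,0.236)
cell (3,2): code 1001 → (4.000,2.298)–(3.000,2.246)
cell (4,0): code 0110 → (4.000,0.236)–(5.000,0.470)
cell (4,2): code 1001 → (5.000,2.323)–(4.000,2.298)
cell (5,0): code 0010 → (5.000,0.470)–(5.658,1.000)
cell (5,1): code 0011 → (5.658,1.000)–(5.599,2.000)
cell (5,2): code 0001 → (5.599,2.000)–(5.000,2.323)
total: 14 segments, chained into 1 closed loop(s), length Σ = 13.481882

segments=14 loops=1 length=13.482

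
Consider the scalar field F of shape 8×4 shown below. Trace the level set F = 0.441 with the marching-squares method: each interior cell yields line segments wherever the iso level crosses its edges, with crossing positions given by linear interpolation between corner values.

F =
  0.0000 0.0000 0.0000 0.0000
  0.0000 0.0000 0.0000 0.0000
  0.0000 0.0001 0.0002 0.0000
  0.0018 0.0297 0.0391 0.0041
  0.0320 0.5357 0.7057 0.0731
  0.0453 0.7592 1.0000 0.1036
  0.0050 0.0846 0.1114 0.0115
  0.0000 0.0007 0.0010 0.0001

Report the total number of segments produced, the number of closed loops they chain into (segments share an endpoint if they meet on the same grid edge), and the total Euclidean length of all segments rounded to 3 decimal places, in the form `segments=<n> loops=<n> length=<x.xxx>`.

segments=8 loops=1 length=6.465

cell (3,0): code 0100 → (3.813,1.000)–(4.000,0.812)
cell (3,1): code 1100 → (3.603,2.000)–(3.813,1.000)
cell (3,2): code 1000 → (4.000,2.418)–(3.603,2.000)
cell (4,0): code 0110 → (4.000,0.812)–(5.000,0.554)
cell (4,2): code 1001 → (5.000,2.624)–(4.000,2.418)
cell (5,0): code 0010 → (5.000,0.554)–(5.472,1.000)
cell (5,1): code 0011 → (5.472,1.000)–(5.629,2.000)
cell (5,2): code 0001 → (5.629,2.000)–(5.000,2.624)
total: 8 segments, chained into 1 closed loop(s), length Σ = 6.464509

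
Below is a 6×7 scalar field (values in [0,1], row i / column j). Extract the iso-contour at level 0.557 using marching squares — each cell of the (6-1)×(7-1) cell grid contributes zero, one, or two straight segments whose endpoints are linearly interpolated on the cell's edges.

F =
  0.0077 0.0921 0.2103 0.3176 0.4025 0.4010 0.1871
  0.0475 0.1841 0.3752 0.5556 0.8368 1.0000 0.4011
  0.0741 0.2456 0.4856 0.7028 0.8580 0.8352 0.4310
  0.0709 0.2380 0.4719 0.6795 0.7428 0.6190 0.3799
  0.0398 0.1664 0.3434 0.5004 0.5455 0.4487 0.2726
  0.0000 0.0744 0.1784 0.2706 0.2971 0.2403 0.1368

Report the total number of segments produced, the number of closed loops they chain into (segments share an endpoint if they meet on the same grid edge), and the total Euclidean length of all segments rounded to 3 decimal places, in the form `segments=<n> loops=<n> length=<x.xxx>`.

segments=12 loops=1 length=11.074

cell (0,3): code 0100 → (0.356,4.000)–(1.000,3.005)
cell (0,4): code 1100 → (0.260,5.000)–(0.356,4.000)
cell (0,5): code 1000 → (1.000,5.740)–(0.260,5.000)
cell (1,2): code 0100 → (1.010,3.000)–(2.000,2.329)
cell (1,3): code 1110 → (1.000,3.005)–(1.010,3.000)
cell (1,5): code 1001 → (2.000,5.688)–(1.000,5.740)
cell (2,2): code 0110 → (2.000,2.329)–(3.000,2.410)
cell (2,5): code 1001 → (3.000,5.259)–(2.000,5.688)
cell (3,2): code 0010 → (3.000,2.410)–(3.684,3.000)
cell (3,3): code 0011 → (3.684,3.000)–(3.942,4.000)
cell (3,4): code 0011 → (3.942,4.000)–(3.364,5.000)
cell (3,5): code 0001 → (3.364,5.000)–(3.000,5.259)
total: 12 segments, chained into 1 closed loop(s), length Σ = 11.073737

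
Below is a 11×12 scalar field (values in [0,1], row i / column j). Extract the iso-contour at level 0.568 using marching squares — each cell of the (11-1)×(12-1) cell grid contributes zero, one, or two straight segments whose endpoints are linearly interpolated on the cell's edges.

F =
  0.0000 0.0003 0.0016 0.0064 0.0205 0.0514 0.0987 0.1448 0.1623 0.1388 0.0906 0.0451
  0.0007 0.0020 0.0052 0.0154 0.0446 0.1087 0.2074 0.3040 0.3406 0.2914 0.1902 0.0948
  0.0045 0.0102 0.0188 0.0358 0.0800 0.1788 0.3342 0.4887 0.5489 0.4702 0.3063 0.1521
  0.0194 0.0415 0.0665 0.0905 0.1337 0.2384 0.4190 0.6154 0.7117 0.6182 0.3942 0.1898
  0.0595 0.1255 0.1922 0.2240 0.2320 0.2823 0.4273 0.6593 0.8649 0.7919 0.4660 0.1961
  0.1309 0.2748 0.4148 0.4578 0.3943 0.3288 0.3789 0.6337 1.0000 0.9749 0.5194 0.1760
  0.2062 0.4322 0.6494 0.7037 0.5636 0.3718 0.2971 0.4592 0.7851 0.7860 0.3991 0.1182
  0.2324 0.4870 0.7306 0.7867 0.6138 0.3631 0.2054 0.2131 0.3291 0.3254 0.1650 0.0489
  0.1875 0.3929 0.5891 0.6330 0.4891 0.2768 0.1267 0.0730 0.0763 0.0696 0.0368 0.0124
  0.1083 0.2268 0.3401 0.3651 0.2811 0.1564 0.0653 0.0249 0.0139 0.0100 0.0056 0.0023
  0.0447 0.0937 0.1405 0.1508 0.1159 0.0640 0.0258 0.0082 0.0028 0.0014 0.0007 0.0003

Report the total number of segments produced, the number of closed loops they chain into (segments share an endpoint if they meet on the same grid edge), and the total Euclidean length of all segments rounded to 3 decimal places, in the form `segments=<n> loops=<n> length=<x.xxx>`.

cell (2,6): code 0100 → (2.626,7.000)–(3.000,6.759)
cell (2,7): code 1100 → (2.117,8.000)–(2.626,7.000)
cell (2,8): code 1100 → (2.661,9.000)–(2.117,8.000)
cell (2,9): code 1000 → (3.000,9.224)–(2.661,9.000)
cell (3,6): code 0110 → (3.000,6.759)–(4.000,6.606)
cell (3,9): code 1001 → (4.000,9.687)–(3.000,9.224)
cell (4,6): code 0110 → (4.000,6.606)–(5.000,6.742)
cell (4,9): code 1001 → (5.000,9.893)–(4.000,9.687)
cell (5,1): code 0100 → (5.653,2.000)–(6.000,1.625)
cell (5,2): code 1100 → (5.448,3.000)–(5.653,2.000)
cell (5,3): code 1000 → (6.000,3.969)–(5.448,3.000)
cell (5,6): code 0010 → (5.000,6.742)–(5.377,7.000)
cell (5,7): code 0111 → (5.377,7.000)–(6.000,7.334)
cell (5,9): code 1001 → (6.000,9.563)–(5.000,9.893)
cell (6,1): code 0110 → (6.000,1.625)–(7.000,1.333)
cell (6,3): code 1101 → (6.088,4.000)–(6.000,3.969)
cell (6,4): code 1000 → (7.000,4.183)–(6.088,4.000)
cell (6,7): code 0010 → (6.000,7.334)–(6.476,8.000)
cell (6,8): code 0011 → (6.476,8.000)–(6.473,9.000)
cell (6,9): code 0001 → (6.473,9.000)–(6.000,9.563)
cell (7,1): code 0110 → (7.000,1.333)–(8.000,1.892)
cell (7,3): code 1011 → (8.000,3.452)–(7.367,4.000)
cell (7,4): code 0001 → (7.367,4.000)–(7.000,4.183)
cell (8,1): code 0010 → (8.000,1.892)–(8.085,2.000)
cell (8,2): code 0011 → (8.085,2.000)–(8.243,3.000)
cell (8,3): code 0001 → (8.243,3.000)–(8.000,3.452)
total: 26 segments, chained into 2 closed loop(s), length Σ = 20.794087

segments=26 loops=2 length=20.794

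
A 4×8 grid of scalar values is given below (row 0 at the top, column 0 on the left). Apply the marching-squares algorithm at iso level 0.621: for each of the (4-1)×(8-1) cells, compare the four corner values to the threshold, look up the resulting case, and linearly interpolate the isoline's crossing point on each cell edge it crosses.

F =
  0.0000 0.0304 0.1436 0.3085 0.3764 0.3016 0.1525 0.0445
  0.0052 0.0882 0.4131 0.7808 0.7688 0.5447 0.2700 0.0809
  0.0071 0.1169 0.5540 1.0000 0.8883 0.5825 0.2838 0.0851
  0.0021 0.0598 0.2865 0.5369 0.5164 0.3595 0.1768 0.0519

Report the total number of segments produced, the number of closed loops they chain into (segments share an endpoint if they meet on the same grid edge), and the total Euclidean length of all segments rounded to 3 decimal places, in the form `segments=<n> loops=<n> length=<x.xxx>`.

cell (0,2): code 0100 → (0.662,3.000)–(1.000,2.565)
cell (0,3): code 1100 → (0.623,4.000)–(0.662,3.000)
cell (0,4): code 1000 → (1.000,4.660)–(0.623,4.000)
cell (1,2): code 0110 → (1.000,2.565)–(2.000,2.150)
cell (1,4): code 1001 → (2.000,4.874)–(1.000,4.660)
cell (2,2): code 0010 → (2.000,2.150)–(2.818,3.000)
cell (2,3): code 0011 → (2.818,3.000)–(2.719,4.000)
cell (2,4): code 0001 → (2.719,4.000)–(2.000,4.874)
total: 8 segments, chained into 1 closed loop(s), length Σ = 7.732926

segments=8 loops=1 length=7.733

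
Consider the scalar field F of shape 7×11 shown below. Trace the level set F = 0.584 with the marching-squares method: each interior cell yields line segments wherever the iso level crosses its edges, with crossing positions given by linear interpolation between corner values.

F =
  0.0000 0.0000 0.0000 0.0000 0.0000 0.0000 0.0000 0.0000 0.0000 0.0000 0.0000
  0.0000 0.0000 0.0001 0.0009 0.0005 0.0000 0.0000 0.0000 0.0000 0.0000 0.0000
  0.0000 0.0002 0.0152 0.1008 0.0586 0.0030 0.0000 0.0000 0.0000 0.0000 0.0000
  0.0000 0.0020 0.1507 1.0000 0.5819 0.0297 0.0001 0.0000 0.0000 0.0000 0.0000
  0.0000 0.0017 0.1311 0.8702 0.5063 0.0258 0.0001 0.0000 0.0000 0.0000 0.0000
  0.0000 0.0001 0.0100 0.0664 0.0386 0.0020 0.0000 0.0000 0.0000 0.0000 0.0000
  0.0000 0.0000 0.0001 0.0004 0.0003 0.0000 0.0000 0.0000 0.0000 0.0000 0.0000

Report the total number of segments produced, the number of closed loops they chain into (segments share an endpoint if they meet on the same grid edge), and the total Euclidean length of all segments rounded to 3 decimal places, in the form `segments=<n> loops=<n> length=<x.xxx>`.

cell (2,2): code 0100 → (2.537,3.000)–(3.000,2.510)
cell (2,3): code 1000 → (3.000,3.995)–(2.537,3.000)
cell (3,2): code 0110 → (3.000,2.510)–(4.000,2.613)
cell (3,3): code 1001 → (4.000,3.786)–(3.000,3.995)
cell (4,2): code 0010 → (4.000,2.613)–(4.356,3.000)
cell (4,3): code 0001 → (4.356,3.000)–(4.000,3.786)
total: 6 segments, chained into 1 closed loop(s), length Σ = 5.187152

segments=6 loops=1 length=5.187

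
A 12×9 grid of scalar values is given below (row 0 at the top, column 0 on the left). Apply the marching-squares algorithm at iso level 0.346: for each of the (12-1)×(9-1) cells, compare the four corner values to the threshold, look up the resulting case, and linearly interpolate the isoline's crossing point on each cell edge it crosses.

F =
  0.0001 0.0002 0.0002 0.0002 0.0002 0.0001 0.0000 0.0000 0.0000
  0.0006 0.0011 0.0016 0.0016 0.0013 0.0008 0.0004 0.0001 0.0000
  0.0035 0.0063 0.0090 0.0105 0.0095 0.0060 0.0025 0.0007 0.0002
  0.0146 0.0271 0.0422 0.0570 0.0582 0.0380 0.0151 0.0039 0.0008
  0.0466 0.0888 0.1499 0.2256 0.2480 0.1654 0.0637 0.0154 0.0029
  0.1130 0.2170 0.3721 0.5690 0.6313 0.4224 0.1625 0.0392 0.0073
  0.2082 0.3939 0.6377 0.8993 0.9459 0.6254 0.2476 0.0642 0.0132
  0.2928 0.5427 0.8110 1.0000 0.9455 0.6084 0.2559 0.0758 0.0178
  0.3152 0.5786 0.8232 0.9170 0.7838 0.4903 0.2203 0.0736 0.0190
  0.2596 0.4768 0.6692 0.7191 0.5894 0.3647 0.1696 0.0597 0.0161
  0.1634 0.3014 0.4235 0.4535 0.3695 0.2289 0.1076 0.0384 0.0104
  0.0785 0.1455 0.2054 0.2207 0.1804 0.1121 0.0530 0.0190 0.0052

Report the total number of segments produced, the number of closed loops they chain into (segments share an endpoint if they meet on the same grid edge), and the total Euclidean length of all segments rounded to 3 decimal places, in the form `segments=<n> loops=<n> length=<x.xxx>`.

segments=22 loops=1 length=18.486

cell (4,1): code 0100 → (4.883,2.000)–(5.000,1.832)
cell (4,2): code 1100 → (4.351,3.000)–(4.883,2.000)
cell (4,3): code 1100 → (4.256,4.000)–(4.351,3.000)
cell (4,4): code 1100 → (4.703,5.000)–(4.256,4.000)
cell (4,5): code 1000 → (5.000,5.294)–(4.703,5.000)
cell (5,0): code 0100 → (5.729,1.000)–(6.000,0.742)
cell (5,1): code 1110 → (5.000,1.832)–(5.729,1.000)
cell (5,5): code 1001 → (6.000,5.740)–(5.000,5.294)
cell (6,0): code 0110 → (6.000,0.742)–(7.000,0.213)
cell (6,5): code 1001 → (7.000,5.744)–(6.000,5.740)
cell (7,0): code 0110 → (7.000,0.213)–(8.000,0.117)
cell (7,5): code 1001 → (8.000,5.534)–(7.000,5.744)
cell (8,0): code 0110 → (8.000,0.117)–(9.000,0.398)
cell (8,5): code 1001 → (9.000,5.096)–(8.000,5.534)
cell (9,0): code 0010 → (9.000,0.398)–(9.746,1.000)
cell (9,1): code 0111 → (9.746,1.000)–(10.000,1.365)
cell (9,4): code 1011 → (10.000,4.167)–(9.138,5.000)
cell (9,5): code 0001 → (9.138,5.000)–(9.000,5.096)
cell (10,1): code 0010 → (10.000,1.365)–(10.355,2.000)
cell (10,2): code 0011 → (10.355,2.000)–(10.462,3.000)
cell (10,3): code 0011 → (10.462,3.000)–(10.124,4.000)
cell (10,4): code 0001 → (10.124,4.000)–(10.000,4.167)
total: 22 segments, chained into 1 closed loop(s), length Σ = 18.486122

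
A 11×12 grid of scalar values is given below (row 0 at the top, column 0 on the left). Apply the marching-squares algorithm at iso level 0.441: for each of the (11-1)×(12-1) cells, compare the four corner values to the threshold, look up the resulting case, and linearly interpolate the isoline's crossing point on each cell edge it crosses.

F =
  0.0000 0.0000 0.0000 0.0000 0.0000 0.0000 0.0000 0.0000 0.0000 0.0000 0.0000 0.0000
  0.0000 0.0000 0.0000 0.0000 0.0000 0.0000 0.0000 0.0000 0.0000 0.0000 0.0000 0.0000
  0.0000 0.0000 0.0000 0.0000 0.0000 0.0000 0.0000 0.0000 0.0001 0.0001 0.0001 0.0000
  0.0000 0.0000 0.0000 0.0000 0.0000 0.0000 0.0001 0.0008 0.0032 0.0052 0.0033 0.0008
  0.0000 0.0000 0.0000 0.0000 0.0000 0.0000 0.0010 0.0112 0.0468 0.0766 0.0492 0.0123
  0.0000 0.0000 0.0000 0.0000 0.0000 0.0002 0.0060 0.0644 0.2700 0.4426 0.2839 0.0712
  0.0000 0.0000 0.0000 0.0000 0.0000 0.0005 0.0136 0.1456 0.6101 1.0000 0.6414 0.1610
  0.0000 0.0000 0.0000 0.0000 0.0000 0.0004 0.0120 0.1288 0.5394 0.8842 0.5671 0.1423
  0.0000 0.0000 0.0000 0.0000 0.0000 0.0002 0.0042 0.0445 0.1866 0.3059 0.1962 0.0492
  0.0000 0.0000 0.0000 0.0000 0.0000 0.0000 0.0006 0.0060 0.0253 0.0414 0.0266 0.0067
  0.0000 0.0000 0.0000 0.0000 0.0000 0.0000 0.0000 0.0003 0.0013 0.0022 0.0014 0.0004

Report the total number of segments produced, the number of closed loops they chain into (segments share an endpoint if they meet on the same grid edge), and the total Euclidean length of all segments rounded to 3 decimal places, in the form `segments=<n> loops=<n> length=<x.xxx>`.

segments=12 loops=1 length=8.564

cell (4,8): code 0100 → (4.996,9.000)–(5.000,8.991)
cell (4,9): code 1000 → (5.000,9.010)–(4.996,9.000)
cell (5,7): code 0100 → (5.503,8.000)–(6.000,7.636)
cell (5,8): code 1110 → (5.000,8.991)–(5.503,8.000)
cell (5,9): code 1101 → (5.439,10.000)–(5.000,9.010)
cell (5,10): code 1000 → (6.000,10.417)–(5.439,10.000)
cell (6,7): code 0110 → (6.000,7.636)–(7.000,7.760)
cell (6,10): code 1001 → (7.000,10.297)–(6.000,10.417)
cell (7,7): code 0010 → (7.000,7.760)–(7.279,8.000)
cell (7,8): code 0011 → (7.279,8.000)–(7.766,9.000)
cell (7,9): code 0011 → (7.766,9.000)–(7.340,10.000)
cell (7,10): code 0001 → (7.340,10.000)–(7.000,10.297)
total: 12 segments, chained into 1 closed loop(s), length Σ = 8.563887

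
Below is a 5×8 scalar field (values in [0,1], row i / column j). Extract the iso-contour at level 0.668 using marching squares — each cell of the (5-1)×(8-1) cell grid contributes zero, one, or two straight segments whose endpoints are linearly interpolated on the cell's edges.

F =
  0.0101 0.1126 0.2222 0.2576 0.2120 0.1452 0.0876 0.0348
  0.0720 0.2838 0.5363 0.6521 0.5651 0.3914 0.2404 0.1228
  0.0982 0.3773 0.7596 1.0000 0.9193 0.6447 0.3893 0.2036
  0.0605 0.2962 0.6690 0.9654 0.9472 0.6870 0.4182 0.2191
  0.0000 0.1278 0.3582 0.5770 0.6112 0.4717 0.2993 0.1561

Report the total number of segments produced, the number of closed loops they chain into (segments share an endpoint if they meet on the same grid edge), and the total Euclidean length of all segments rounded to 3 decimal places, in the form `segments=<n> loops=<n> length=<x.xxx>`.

cell (1,1): code 0100 → (1.590,2.000)–(2.000,1.760)
cell (1,2): code 1100 → (1.046,3.000)–(1.590,2.000)
cell (1,3): code 1100 → (1.291,4.000)–(1.046,3.000)
cell (1,4): code 1000 → (2.000,4.915)–(1.291,4.000)
cell (2,1): code 0110 → (2.000,1.760)–(3.000,1.997)
cell (2,4): code 1101 → (2.551,5.000)–(2.000,4.915)
cell (2,5): code 1000 → (3.000,5.071)–(2.551,5.000)
cell (3,1): code 0010 → (3.000,1.997)–(3.003,2.000)
cell (3,2): code 0011 → (3.003,2.000)–(3.766,3.000)
cell (3,3): code 0011 → (3.766,3.000)–(3.831,4.000)
cell (3,4): code 0011 → (3.831,4.000)–(3.088,5.000)
cell (3,5): code 0001 → (3.088,5.000)–(3.000,5.071)
total: 12 segments, chained into 1 closed loop(s), length Σ = 9.463240

segments=12 loops=1 length=9.463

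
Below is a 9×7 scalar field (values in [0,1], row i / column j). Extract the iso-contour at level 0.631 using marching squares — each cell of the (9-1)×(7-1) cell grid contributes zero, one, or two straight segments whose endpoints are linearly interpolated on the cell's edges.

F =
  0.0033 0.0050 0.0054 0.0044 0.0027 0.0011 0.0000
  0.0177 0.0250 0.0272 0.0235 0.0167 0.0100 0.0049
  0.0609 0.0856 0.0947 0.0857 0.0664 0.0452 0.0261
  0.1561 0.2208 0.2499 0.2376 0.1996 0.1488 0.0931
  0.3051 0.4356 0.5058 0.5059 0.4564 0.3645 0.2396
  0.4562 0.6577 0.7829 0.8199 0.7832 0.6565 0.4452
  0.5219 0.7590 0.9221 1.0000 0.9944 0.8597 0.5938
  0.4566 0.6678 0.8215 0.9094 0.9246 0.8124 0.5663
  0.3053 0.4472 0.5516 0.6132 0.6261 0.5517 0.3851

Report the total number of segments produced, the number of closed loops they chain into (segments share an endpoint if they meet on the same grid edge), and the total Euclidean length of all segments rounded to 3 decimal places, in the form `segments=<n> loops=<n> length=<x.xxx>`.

segments=16 loops=1 length=14.351

cell (4,0): code 0100 → (4.880,1.000)–(5.000,0.867)
cell (4,1): code 1100 → (4.452,2.000)–(4.880,1.000)
cell (4,2): code 1100 → (4.398,3.000)–(4.452,2.000)
cell (4,3): code 1100 → (4.534,4.000)–(4.398,3.000)
cell (4,4): code 1100 → (4.913,5.000)–(4.534,4.000)
cell (4,5): code 1000 → (5.000,5.121)–(4.913,5.000)
cell (5,0): code 0110 → (5.000,0.867)–(6.000,0.460)
cell (5,5): code 1001 → (6.000,5.860)–(5.000,5.121)
cell (6,0): code 0110 → (6.000,0.460)–(7.000,0.826)
cell (6,5): code 1001 → (7.000,5.737)–(6.000,5.860)
cell (7,0): code 0010 → (7.000,0.826)–(7.167,1.000)
cell (7,1): code 0011 → (7.167,1.000)–(7.706,2.000)
cell (7,2): code 0011 → (7.706,2.000)–(7.940,3.000)
cell (7,3): code 0011 → (7.940,3.000)–(7.984,4.000)
cell (7,4): code 0011 → (7.984,4.000)–(7.696,5.000)
cell (7,5): code 0001 → (7.696,5.000)–(7.000,5.737)
total: 16 segments, chained into 1 closed loop(s), length Σ = 14.350604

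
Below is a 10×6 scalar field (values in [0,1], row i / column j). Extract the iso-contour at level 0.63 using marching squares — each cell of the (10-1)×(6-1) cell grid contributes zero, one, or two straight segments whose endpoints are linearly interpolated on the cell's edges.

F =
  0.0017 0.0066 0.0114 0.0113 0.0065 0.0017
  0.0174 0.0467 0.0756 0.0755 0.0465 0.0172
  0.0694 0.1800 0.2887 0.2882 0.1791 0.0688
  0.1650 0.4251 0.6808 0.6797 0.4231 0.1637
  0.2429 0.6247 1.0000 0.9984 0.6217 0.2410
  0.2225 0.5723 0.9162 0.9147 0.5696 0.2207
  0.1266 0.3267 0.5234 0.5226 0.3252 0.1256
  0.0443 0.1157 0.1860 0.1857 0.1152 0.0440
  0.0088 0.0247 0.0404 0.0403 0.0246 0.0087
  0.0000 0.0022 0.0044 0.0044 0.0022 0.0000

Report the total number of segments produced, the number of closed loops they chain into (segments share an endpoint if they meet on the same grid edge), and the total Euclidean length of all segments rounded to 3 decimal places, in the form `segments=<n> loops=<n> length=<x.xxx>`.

cell (2,1): code 0100 → (2.870,2.000)–(3.000,1.801)
cell (2,2): code 1100 → (2.873,3.000)–(2.870,2.000)
cell (2,3): code 1000 → (3.000,3.194)–(2.873,3.000)
cell (3,1): code 0110 → (3.000,1.801)–(4.000,1.014)
cell (3,3): code 1001 → (4.000,3.978)–(3.000,3.194)
cell (4,1): code 0110 → (4.000,1.014)–(5.000,1.168)
cell (4,3): code 1001 → (5.000,3.825)–(4.000,3.978)
cell (5,1): code 0010 → (5.000,1.168)–(5.729,2.000)
cell (5,2): code 0011 → (5.729,2.000)–(5.726,3.000)
cell (5,3): code 0001 → (5.726,3.000)–(5.000,3.825)
total: 10 segments, chained into 1 closed loop(s), length Σ = 9.240782

segments=10 loops=1 length=9.241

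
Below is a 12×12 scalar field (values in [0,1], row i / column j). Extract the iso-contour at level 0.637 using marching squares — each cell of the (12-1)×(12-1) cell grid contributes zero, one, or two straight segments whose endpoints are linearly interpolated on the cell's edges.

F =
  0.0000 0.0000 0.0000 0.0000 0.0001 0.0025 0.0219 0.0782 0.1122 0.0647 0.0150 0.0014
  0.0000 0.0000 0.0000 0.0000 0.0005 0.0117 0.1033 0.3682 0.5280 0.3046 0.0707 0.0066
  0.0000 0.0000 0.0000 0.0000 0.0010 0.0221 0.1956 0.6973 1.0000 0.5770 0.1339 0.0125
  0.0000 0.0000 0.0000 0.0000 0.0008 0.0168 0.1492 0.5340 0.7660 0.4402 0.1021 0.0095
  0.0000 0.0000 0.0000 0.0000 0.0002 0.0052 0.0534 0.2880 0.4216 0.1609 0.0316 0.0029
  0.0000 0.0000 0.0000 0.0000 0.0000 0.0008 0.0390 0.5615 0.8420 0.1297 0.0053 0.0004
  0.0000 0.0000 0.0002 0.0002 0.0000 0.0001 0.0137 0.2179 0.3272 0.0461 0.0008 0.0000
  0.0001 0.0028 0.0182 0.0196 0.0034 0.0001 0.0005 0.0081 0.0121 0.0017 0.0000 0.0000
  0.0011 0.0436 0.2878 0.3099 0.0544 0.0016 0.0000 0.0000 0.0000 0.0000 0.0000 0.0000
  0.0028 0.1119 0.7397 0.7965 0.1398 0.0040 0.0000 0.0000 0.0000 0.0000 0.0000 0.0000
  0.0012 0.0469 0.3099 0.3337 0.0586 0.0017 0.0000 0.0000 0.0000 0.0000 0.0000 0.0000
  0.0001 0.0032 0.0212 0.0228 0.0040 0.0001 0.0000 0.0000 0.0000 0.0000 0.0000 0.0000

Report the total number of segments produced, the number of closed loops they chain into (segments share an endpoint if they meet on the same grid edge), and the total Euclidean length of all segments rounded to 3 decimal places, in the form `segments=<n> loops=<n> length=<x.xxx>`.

cell (1,6): code 0100 → (1.817,7.000)–(2.000,6.880)
cell (1,7): code 1100 → (1.231,8.000)–(1.817,7.000)
cell (1,8): code 1000 → (2.000,8.858)–(1.231,8.000)
cell (2,6): code 0010 → (2.000,6.880)–(2.369,7.000)
cell (2,7): code 0111 → (2.369,7.000)–(3.000,7.444)
cell (2,8): code 1001 → (3.000,8.396)–(2.000,8.858)
cell (3,7): code 0010 → (3.000,7.444)–(3.375,8.000)
cell (3,8): code 0001 → (3.375,8.000)–(3.000,8.396)
cell (4,7): code 0100 → (4.512,8.000)–(5.000,7.269)
cell (4,8): code 1000 → (5.000,8.288)–(4.512,8.000)
cell (5,7): code 0010 → (5.000,7.269)–(5.398,8.000)
cell (5,8): code 0001 → (5.398,8.000)–(5.000,8.288)
cell (8,1): code 0100 → (8.773,2.000)–(9.000,1.836)
cell (8,2): code 1100 → (8.672,3.000)–(8.773,2.000)
cell (8,3): code 1000 → (9.000,3.243)–(8.672,3.000)
cell (9,1): code 0010 → (9.000,1.836)–(9.239,2.000)
cell (9,2): code 0011 → (9.239,2.000)–(9.345,3.000)
cell (9,3): code 0001 → (9.345,3.000)–(9.000,3.243)
total: 18 segments, chained into 3 closed loop(s), length Σ = 12.185435

segments=18 loops=3 length=12.185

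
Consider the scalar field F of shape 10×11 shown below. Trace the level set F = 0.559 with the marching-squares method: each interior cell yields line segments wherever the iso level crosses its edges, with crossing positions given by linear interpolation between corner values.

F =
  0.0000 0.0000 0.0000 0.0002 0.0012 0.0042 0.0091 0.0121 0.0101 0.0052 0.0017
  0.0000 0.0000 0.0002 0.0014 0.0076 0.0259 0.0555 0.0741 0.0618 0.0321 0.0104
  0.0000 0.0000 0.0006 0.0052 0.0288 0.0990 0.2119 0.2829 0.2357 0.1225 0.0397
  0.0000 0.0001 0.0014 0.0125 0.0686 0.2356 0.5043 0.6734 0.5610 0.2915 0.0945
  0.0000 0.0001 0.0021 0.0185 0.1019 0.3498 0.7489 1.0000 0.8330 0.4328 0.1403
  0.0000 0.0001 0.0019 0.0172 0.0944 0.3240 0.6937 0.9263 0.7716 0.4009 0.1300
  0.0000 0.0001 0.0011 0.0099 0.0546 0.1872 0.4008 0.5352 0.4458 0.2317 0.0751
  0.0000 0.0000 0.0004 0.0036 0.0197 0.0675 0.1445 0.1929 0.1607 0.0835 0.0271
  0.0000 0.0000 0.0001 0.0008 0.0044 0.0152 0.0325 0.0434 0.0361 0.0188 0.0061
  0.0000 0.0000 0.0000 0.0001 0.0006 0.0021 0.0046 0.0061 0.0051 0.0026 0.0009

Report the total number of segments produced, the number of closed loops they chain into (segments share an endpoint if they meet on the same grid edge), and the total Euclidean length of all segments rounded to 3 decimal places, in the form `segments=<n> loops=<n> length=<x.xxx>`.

segments=12 loops=1 length=9.916

cell (2,6): code 0100 → (2.707,7.000)–(3.000,6.323)
cell (2,7): code 1100 → (2.994,8.000)–(2.707,7.000)
cell (2,8): code 1000 → (3.000,8.007)–(2.994,8.000)
cell (3,5): code 0100 → (3.224,6.000)–(4.000,5.524)
cell (3,6): code 1110 → (3.000,6.323)–(3.224,6.000)
cell (3,8): code 1001 → (4.000,8.685)–(3.000,8.007)
cell (4,5): code 0110 → (4.000,5.524)–(5.000,5.636)
cell (4,8): code 1001 → (5.000,8.574)–(4.000,8.685)
cell (5,5): code 0010 → (5.000,5.636)–(5.460,6.000)
cell (5,6): code 0011 → (5.460,6.000)–(5.939,7.000)
cell (5,7): code 0011 → (5.939,7.000)–(5.653,8.000)
cell (5,8): code 0001 → (5.653,8.000)–(5.000,8.574)
total: 12 segments, chained into 1 closed loop(s), length Σ = 9.915763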